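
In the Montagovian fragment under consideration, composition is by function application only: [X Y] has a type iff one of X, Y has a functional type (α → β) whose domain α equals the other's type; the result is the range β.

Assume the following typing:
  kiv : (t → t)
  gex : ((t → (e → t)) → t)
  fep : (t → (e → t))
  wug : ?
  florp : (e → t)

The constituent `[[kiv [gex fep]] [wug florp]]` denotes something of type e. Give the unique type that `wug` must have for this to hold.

((e → t) → (t → e))

[[kiv [gex fep]] [wug florp]] is required to be e. [kiv [gex fep]] : t cannot yield e as functor, so [wug florp] : (t → e).
[wug florp] is required to be (t → e). florp : (e → t) cannot yield (t → e) as functor, so wug : ((e → t) → (t → e)).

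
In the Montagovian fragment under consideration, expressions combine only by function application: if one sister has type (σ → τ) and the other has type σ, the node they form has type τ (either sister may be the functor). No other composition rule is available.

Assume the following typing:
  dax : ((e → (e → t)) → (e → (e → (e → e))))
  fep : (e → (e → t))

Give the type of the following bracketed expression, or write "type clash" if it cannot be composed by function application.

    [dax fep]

(e → (e → (e → e)))

[dax fep]: functor dax : ((e → (e → t)) → (e → (e → (e → e)))), argument fep : (e → (e → t)); result (e → (e → (e → e))).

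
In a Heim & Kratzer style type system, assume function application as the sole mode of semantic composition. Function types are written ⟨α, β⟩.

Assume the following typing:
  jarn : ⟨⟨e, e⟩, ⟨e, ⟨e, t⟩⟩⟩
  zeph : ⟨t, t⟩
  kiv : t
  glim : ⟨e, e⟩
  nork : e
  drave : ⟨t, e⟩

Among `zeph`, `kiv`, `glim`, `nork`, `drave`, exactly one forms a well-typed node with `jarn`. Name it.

zeph : ⟨t, t⟩ — jarn needs ⟨e, e⟩; zeph needs t; neither fits.
kiv : t — jarn needs ⟨e, e⟩; kiv needs nothing (atomic); neither fits.
glim — combines: jarn : ⟨⟨e, e⟩, ⟨e, ⟨e, t⟩⟩⟩ takes glim : ⟨e, e⟩ as argument, giving ⟨e, ⟨e, t⟩⟩.
nork : e — jarn needs ⟨e, e⟩; nork needs nothing (atomic); neither fits.
drave : ⟨t, e⟩ — jarn needs ⟨e, e⟩; drave needs t; neither fits.

glim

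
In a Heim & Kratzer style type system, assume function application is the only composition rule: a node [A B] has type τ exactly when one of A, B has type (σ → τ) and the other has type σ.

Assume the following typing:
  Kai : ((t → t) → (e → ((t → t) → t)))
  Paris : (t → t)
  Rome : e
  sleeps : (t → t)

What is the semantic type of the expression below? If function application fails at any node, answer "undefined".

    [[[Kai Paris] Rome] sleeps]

[Kai Paris]: functor Kai : ((t → t) → (e → ((t → t) → t))), argument Paris : (t → t); result (e → ((t → t) → t)).
[[Kai Paris] Rome]: functor [Kai Paris] : (e → ((t → t) → t)), argument Rome : e; result ((t → t) → t).
[[[Kai Paris] Rome] sleeps]: functor [[Kai Paris] Rome] : ((t → t) → t), argument sleeps : (t → t); result t.

t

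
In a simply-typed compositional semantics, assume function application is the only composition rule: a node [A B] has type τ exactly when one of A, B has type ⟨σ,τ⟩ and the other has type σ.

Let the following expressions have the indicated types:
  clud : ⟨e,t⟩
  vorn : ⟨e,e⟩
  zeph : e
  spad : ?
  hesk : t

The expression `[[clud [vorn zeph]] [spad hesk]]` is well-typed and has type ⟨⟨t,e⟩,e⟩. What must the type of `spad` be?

[[clud [vorn zeph]] [spad hesk]] must have type ⟨⟨t,e⟩,e⟩. The sister [clud [vorn zeph]] has type t; that is not a function onto ⟨⟨t,e⟩,e⟩, so [spad hesk] must be the functor, of type ⟨t,⟨⟨t,e⟩,e⟩⟩.
[spad hesk] must have type ⟨t,⟨⟨t,e⟩,e⟩⟩. The sister hesk has type t; that is not a function onto ⟨t,⟨⟨t,e⟩,e⟩⟩, so spad must be the functor, of type ⟨t,⟨t,⟨⟨t,e⟩,e⟩⟩⟩.

⟨t,⟨t,⟨⟨t,e⟩,e⟩⟩⟩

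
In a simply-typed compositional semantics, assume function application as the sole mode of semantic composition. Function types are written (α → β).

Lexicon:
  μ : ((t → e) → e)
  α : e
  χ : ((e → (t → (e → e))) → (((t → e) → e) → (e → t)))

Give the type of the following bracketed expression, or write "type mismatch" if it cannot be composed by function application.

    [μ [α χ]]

[α χ]: e and ((e → (t → (e → e))) → (((t → e) → e) → (e → t))) cannot combine by function application — type clash.

type mismatch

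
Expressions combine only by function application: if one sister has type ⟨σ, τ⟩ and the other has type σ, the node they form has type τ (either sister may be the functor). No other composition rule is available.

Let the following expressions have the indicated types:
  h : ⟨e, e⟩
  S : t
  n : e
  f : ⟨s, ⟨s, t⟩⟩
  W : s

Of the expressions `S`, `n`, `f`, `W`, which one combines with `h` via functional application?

S : t — no; h wants e, and S wants nothing (atomic).
n — combines: h : ⟨e, e⟩ takes n : e as argument, giving e.
f : ⟨s, ⟨s, t⟩⟩ — no; h wants e, and f wants s.
W : s — no; h wants e, and W wants nothing (atomic).

n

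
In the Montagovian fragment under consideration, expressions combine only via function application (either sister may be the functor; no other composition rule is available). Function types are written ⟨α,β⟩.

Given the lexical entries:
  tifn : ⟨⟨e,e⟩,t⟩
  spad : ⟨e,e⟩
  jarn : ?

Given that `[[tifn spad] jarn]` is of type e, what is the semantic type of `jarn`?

[[tifn spad] jarn] is required to be e. [tifn spad] : t cannot yield e as functor, so jarn : ⟨t,e⟩.

⟨t,e⟩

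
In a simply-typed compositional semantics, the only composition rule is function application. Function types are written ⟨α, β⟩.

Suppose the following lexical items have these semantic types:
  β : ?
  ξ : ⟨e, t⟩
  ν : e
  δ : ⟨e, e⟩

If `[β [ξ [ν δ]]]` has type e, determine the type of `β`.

For [β [ξ [ν δ]]] to have type e with [ξ [ν δ]] of type t, β must be the function: β : ⟨t, e⟩.

⟨t, e⟩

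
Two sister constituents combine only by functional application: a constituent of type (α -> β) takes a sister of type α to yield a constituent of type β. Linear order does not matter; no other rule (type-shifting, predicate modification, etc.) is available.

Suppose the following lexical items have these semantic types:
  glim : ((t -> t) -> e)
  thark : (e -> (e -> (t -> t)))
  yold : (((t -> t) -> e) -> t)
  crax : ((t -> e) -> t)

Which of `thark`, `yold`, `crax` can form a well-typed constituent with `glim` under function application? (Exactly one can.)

yold

thark : (e -> (e -> (t -> t))) — does not combine with glim.
yold — combines: yold : (((t -> t) -> e) -> t) takes glim : ((t -> t) -> e) as argument, giving t.
crax : ((t -> e) -> t) — does not combine with glim.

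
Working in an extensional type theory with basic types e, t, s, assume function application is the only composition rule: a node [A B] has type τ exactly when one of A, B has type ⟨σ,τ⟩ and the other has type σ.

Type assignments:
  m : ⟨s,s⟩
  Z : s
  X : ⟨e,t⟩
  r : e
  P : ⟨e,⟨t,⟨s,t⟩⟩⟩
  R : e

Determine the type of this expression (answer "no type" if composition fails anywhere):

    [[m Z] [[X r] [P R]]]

[m Z]: ⟨s,s⟩ applied to s yields s.
[X r]: ⟨e,t⟩ applied to e yields t.
[P R]: ⟨e,⟨t,⟨s,t⟩⟩⟩ applied to e yields ⟨t,⟨s,t⟩⟩.
[[X r] [P R]]: ⟨t,⟨s,t⟩⟩ applied to t yields ⟨s,t⟩.
[[m Z] [[X r] [P R]]]: ⟨s,t⟩ applied to s yields t.

t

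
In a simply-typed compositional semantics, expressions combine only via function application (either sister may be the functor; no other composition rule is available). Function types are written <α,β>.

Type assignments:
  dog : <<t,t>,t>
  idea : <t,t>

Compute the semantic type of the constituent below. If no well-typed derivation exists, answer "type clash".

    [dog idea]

[dog idea] — dog of type <<t,t>,t> combines with idea of type <t,t>: type t.

t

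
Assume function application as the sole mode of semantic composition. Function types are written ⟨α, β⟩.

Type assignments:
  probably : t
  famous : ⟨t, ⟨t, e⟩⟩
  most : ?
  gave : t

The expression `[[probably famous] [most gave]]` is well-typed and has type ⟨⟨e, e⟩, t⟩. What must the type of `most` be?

⟨t, ⟨⟨t, e⟩, ⟨⟨e, e⟩, t⟩⟩⟩

[[probably famous] [most gave]] is required to be ⟨⟨e, e⟩, t⟩. [probably famous] : ⟨t, e⟩ cannot yield ⟨⟨e, e⟩, t⟩ as functor, so [most gave] : ⟨⟨t, e⟩, ⟨⟨e, e⟩, t⟩⟩.
[most gave] is required to be ⟨⟨t, e⟩, ⟨⟨e, e⟩, t⟩⟩. gave : t cannot yield ⟨⟨t, e⟩, ⟨⟨e, e⟩, t⟩⟩ as functor, so most : ⟨t, ⟨⟨t, e⟩, ⟨⟨e, e⟩, t⟩⟩⟩.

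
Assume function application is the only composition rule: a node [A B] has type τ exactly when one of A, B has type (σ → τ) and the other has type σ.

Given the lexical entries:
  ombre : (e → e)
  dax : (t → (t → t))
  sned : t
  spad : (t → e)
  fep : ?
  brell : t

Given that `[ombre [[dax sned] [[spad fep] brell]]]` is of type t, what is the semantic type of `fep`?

[ombre [[dax sned] [[spad fep] brell]]] is required to be t. ombre : (e → e) cannot yield t as functor, so [[dax sned] [[spad fep] brell]] : ((e → e) → t).
[[dax sned] [[spad fep] brell]] is required to be ((e → e) → t). [dax sned] : (t → t) cannot yield ((e → e) → t) as functor, so [[spad fep] brell] : ((t → t) → ((e → e) → t)).
[[spad fep] brell] is required to be ((t → t) → ((e → e) → t)). brell : t cannot yield ((t → t) → ((e → e) → t)) as functor, so [spad fep] : (t → ((t → t) → ((e → e) → t))).
[spad fep] is required to be (t → ((t → t) → ((e → e) → t))). spad : (t → e) cannot yield (t → ((t → t) → ((e → e) → t))) as functor, so fep : ((t → e) → (t → ((t → t) → ((e → e) → t)))).

((t → e) → (t → ((t → t) → ((e → e) → t))))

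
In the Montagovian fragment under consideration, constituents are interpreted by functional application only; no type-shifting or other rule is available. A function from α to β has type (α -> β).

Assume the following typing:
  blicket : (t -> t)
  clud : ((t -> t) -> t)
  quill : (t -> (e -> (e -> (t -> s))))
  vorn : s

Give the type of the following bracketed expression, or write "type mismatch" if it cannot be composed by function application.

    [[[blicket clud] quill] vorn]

[blicket clud]: clud is ((t -> t) -> t), blicket is (t -> t); result t.
[[blicket clud] quill]: quill is (t -> (e -> (e -> (t -> s)))), [blicket clud] is t; result (e -> (e -> (t -> s))).
[[[blicket clud] quill] vorn]: (e -> (e -> (t -> s))) and s cannot combine by function application — type clash.

type mismatch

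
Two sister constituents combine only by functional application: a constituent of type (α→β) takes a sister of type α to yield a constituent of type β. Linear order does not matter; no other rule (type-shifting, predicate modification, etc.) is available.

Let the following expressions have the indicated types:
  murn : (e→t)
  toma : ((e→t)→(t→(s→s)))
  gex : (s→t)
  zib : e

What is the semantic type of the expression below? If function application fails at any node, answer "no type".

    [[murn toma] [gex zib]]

[murn toma]: ((e→t)→(t→(s→s))) applied to (e→t) yields (t→(s→s)).
[gex zib]: (s→t) and e cannot combine by function application — type clash.

no type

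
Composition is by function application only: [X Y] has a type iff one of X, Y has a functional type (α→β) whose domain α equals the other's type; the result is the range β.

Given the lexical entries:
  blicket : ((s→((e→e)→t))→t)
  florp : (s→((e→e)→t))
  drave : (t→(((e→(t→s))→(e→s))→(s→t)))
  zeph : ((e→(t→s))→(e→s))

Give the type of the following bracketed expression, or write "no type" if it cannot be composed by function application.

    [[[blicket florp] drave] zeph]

(s→t)

[blicket florp] — blicket of type ((s→((e→e)→t))→t) combines with florp of type (s→((e→e)→t)): type t.
[[blicket florp] drave] — drave of type (t→(((e→(t→s))→(e→s))→(s→t))) combines with [blicket florp] of type t: type (((e→(t→s))→(e→s))→(s→t)).
[[[blicket florp] drave] zeph] — [[blicket florp] drave] of type (((e→(t→s))→(e→s))→(s→t)) combines with zeph of type ((e→(t→s))→(e→s)): type (s→t).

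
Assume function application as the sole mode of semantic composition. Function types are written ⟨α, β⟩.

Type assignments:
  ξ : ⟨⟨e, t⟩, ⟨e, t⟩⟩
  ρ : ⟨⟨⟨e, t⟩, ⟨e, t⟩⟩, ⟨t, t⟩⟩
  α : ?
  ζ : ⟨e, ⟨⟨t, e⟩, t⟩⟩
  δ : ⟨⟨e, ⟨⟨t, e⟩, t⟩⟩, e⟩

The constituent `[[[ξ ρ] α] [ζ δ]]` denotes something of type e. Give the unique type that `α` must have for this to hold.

⟨⟨t, t⟩, ⟨e, e⟩⟩

[[[ξ ρ] α] [ζ δ]] is required to be e. [ζ δ] : e cannot yield e as functor, so [[ξ ρ] α] : ⟨e, e⟩.
[[ξ ρ] α] is required to be ⟨e, e⟩. [ξ ρ] : ⟨t, t⟩ cannot yield ⟨e, e⟩ as functor, so α : ⟨⟨t, t⟩, ⟨e, e⟩⟩.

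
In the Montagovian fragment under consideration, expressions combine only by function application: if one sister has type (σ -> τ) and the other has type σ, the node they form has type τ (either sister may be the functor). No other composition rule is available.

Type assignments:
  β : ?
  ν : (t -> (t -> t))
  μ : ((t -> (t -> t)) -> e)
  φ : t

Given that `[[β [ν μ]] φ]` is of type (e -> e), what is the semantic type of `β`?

(e -> (t -> (e -> e)))

[[β [ν μ]] φ] is required to be (e -> e). φ : t cannot yield (e -> e) as functor, so [β [ν μ]] : (t -> (e -> e)).
[β [ν μ]] is required to be (t -> (e -> e)). [ν μ] : e cannot yield (t -> (e -> e)) as functor, so β : (e -> (t -> (e -> e))).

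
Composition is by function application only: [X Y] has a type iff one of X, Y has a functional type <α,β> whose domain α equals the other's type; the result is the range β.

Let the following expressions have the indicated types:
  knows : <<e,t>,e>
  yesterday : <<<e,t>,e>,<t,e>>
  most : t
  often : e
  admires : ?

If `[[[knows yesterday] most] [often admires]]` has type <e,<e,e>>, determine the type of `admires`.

For [[[knows yesterday] most] [often admires]] to have type <e,<e,e>> with [[knows yesterday] most] of type e, [often admires] must be the function: [often admires] : <e,<e,<e,e>>>.
For [often admires] to have type <e,<e,<e,e>>> with often of type e, admires must be the function: admires : <e,<e,<e,<e,e>>>>.

<e,<e,<e,<e,e>>>>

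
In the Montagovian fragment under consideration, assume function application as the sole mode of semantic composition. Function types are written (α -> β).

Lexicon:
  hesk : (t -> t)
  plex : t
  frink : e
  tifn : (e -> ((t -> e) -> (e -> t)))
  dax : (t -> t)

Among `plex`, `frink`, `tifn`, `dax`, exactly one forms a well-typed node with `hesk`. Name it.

plex

plex — combines: hesk : (t -> t) takes plex : t as argument, giving t.
frink : e — neither side's domain matches the other.
tifn : (e -> ((t -> e) -> (e -> t))) — neither side's domain matches the other.
dax : (t -> t) — neither side's domain matches the other.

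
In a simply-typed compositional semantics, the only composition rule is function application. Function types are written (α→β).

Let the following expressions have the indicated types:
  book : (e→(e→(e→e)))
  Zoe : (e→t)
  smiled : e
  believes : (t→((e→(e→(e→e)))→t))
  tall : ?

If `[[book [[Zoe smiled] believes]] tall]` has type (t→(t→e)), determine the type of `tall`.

(t→(t→(t→e)))

[[book [[Zoe smiled] believes]] tall] is required to be (t→(t→e)). [book [[Zoe smiled] believes]] : t cannot yield (t→(t→e)) as functor, so tall : (t→(t→(t→e))).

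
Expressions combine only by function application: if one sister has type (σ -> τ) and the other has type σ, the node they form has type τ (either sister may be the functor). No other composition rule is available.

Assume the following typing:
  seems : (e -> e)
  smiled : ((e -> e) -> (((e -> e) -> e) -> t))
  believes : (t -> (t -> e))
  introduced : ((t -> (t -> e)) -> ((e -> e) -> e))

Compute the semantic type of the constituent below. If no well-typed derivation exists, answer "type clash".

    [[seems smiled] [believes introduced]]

[seems smiled]: smiled is ((e -> e) -> (((e -> e) -> e) -> t)), seems is (e -> e); result (((e -> e) -> e) -> t).
[believes introduced]: introduced is ((t -> (t -> e)) -> ((e -> e) -> e)), believes is (t -> (t -> e)); result ((e -> e) -> e).
[[seems smiled] [believes introduced]]: [seems smiled] is (((e -> e) -> e) -> t), [believes introduced] is ((e -> e) -> e); result t.

t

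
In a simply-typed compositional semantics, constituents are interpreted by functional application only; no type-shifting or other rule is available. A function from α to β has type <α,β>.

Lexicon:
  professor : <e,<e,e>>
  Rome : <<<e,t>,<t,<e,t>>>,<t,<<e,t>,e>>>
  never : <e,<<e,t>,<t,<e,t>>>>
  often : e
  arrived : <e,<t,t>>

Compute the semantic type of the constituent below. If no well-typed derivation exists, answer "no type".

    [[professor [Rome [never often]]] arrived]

[never often] — never of type <e,<<e,t>,<t,<e,t>>>> combines with often of type e: type <<e,t>,<t,<e,t>>>.
[Rome [never often]] — Rome of type <<<e,t>,<t,<e,t>>>,<t,<<e,t>,e>>> combines with [never often] of type <<e,t>,<t,<e,t>>>: type <t,<<e,t>,e>>.
[professor [Rome [never often]]]: <e,<e,e>> and <t,<<e,t>,e>> cannot combine by function application — type clash.

no type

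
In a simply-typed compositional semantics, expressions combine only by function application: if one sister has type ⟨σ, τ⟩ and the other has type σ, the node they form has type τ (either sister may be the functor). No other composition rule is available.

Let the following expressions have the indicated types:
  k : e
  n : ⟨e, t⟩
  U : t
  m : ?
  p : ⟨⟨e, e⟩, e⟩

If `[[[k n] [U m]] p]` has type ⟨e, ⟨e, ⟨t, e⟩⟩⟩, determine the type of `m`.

[[[k n] [U m]] p] must have type ⟨e, ⟨e, ⟨t, e⟩⟩⟩. The sister p has type ⟨⟨e, e⟩, e⟩; that is not a function onto ⟨e, ⟨e, ⟨t, e⟩⟩⟩, so [[k n] [U m]] must be the functor, of type ⟨⟨⟨e, e⟩, e⟩, ⟨e, ⟨e, ⟨t, e⟩⟩⟩⟩.
[[k n] [U m]] must have type ⟨⟨⟨e, e⟩, e⟩, ⟨e, ⟨e, ⟨t, e⟩⟩⟩⟩. The sister [k n] has type t; that is not a function onto ⟨⟨⟨e, e⟩, e⟩, ⟨e, ⟨e, ⟨t, e⟩⟩⟩⟩, so [U m] must be the functor, of type ⟨t, ⟨⟨⟨e, e⟩, e⟩, ⟨e, ⟨e, ⟨t, e⟩⟩⟩⟩⟩.
[U m] must have type ⟨t, ⟨⟨⟨e, e⟩, e⟩, ⟨e, ⟨e, ⟨t, e⟩⟩⟩⟩⟩. The sister U has type t; that is not a function onto ⟨t, ⟨⟨⟨e, e⟩, e⟩, ⟨e, ⟨e, ⟨t, e⟩⟩⟩⟩⟩, so m must be the functor, of type ⟨t, ⟨t, ⟨⟨⟨e, e⟩, e⟩, ⟨e, ⟨e, ⟨t, e⟩⟩⟩⟩⟩⟩.

⟨t, ⟨t, ⟨⟨⟨e, e⟩, e⟩, ⟨e, ⟨e, ⟨t, e⟩⟩⟩⟩⟩⟩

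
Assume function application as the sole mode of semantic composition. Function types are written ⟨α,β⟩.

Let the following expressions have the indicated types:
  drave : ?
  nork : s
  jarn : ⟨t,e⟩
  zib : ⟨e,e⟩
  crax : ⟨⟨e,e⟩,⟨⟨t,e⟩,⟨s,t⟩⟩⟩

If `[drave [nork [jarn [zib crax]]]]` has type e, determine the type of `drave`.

[drave [nork [jarn [zib crax]]]] must have type e. The sister [nork [jarn [zib crax]]] has type t; that is not a function onto e, so drave must be the functor, of type ⟨t,e⟩.

⟨t,e⟩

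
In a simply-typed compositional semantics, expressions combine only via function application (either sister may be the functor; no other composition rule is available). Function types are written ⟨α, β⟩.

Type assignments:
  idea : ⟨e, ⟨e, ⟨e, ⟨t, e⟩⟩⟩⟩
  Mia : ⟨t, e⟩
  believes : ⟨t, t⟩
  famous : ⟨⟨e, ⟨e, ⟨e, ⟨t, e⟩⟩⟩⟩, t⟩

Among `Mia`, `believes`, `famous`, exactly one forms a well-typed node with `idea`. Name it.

Mia : ⟨t, e⟩ — idea needs e; Mia needs t; neither fits.
believes : ⟨t, t⟩ — idea needs e; believes needs t; neither fits.
famous — combines: famous : ⟨⟨e, ⟨e, ⟨e, ⟨t, e⟩⟩⟩⟩, t⟩ takes idea : ⟨e, ⟨e, ⟨e, ⟨t, e⟩⟩⟩⟩ as argument, giving t.

famous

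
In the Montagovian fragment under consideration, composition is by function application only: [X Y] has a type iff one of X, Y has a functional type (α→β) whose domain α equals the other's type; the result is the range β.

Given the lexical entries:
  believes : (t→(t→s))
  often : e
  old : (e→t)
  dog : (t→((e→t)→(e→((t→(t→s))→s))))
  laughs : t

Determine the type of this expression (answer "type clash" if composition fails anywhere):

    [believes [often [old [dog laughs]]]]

s

[dog laughs]: dog is (t→((e→t)→(e→((t→(t→s))→s)))), laughs is t; result ((e→t)→(e→((t→(t→s))→s))).
[old [dog laughs]]: [dog laughs] is ((e→t)→(e→((t→(t→s))→s))), old is (e→t); result (e→((t→(t→s))→s)).
[often [old [dog laughs]]]: [old [dog laughs]] is (e→((t→(t→s))→s)), often is e; result ((t→(t→s))→s).
[believes [often [old [dog laughs]]]]: [often [old [dog laughs]]] is ((t→(t→s))→s), believes is (t→(t→s)); result s.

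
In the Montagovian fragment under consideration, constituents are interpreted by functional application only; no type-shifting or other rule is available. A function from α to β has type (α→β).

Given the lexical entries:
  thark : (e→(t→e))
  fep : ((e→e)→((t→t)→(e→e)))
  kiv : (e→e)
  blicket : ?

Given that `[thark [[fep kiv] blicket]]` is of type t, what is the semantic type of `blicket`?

For [thark [[fep kiv] blicket]] to have type t with thark of type (e→(t→e)), [[fep kiv] blicket] must be the function: [[fep kiv] blicket] : ((e→(t→e))→t).
For [[fep kiv] blicket] to have type ((e→(t→e))→t) with [fep kiv] of type ((t→t)→(e→e)), blicket must be the function: blicket : (((t→t)→(e→e))→((e→(t→e))→t)).

(((t→t)→(e→e))→((e→(t→e))→t))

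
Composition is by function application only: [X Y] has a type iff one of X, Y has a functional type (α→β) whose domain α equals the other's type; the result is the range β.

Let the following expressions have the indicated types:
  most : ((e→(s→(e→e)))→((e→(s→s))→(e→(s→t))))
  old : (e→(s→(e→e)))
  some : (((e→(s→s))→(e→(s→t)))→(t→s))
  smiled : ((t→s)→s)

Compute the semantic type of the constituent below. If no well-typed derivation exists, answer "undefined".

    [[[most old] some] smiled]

s

[most old]: functor most : ((e→(s→(e→e)))→((e→(s→s))→(e→(s→t)))), argument old : (e→(s→(e→e))); result ((e→(s→s))→(e→(s→t))).
[[most old] some]: functor some : (((e→(s→s))→(e→(s→t)))→(t→s)), argument [most old] : ((e→(s→s))→(e→(s→t))); result (t→s).
[[[most old] some] smiled]: functor smiled : ((t→s)→s), argument [[most old] some] : (t→s); result s.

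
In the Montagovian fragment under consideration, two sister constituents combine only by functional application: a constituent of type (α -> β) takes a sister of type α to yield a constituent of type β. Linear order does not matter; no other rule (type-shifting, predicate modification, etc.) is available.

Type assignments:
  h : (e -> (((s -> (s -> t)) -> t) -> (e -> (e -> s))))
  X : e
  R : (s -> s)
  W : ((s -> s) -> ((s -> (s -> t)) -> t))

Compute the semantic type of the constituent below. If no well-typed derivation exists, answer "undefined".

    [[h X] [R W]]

[h X]: functor h : (e -> (((s -> (s -> t)) -> t) -> (e -> (e -> s)))), argument X : e; result (((s -> (s -> t)) -> t) -> (e -> (e -> s))).
[R W]: functor W : ((s -> s) -> ((s -> (s -> t)) -> t)), argument R : (s -> s); result ((s -> (s -> t)) -> t).
[[h X] [R W]]: functor [h X] : (((s -> (s -> t)) -> t) -> (e -> (e -> s))), argument [R W] : ((s -> (s -> t)) -> t); result (e -> (e -> s)).

(e -> (e -> s))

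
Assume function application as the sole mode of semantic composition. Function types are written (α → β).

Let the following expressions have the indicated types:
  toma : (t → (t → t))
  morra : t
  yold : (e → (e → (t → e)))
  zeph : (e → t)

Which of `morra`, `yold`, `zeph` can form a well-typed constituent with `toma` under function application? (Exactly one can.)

morra — combines: toma : (t → (t → t)) takes morra : t as argument, giving (t → t).
yold : (e → (e → (t → e))) — does not combine with toma.
zeph : (e → t) — does not combine with toma.

morra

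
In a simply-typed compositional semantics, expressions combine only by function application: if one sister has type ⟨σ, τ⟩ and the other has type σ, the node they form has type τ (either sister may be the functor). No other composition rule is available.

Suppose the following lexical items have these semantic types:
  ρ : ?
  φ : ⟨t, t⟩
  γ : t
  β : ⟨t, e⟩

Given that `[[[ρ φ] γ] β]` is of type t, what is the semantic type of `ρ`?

⟨⟨t, t⟩, ⟨t, ⟨⟨t, e⟩, t⟩⟩⟩

[[[ρ φ] γ] β] must have type t. The sister β has type ⟨t, e⟩; that is not a function onto t, so [[ρ φ] γ] must be the functor, of type ⟨⟨t, e⟩, t⟩.
[[ρ φ] γ] must have type ⟨⟨t, e⟩, t⟩. The sister γ has type t; that is not a function onto ⟨⟨t, e⟩, t⟩, so [ρ φ] must be the functor, of type ⟨t, ⟨⟨t, e⟩, t⟩⟩.
[ρ φ] must have type ⟨t, ⟨⟨t, e⟩, t⟩⟩. The sister φ has type ⟨t, t⟩; that is not a function onto ⟨t, ⟨⟨t, e⟩, t⟩⟩, so ρ must be the functor, of type ⟨⟨t, t⟩, ⟨t, ⟨⟨t, e⟩, t⟩⟩⟩.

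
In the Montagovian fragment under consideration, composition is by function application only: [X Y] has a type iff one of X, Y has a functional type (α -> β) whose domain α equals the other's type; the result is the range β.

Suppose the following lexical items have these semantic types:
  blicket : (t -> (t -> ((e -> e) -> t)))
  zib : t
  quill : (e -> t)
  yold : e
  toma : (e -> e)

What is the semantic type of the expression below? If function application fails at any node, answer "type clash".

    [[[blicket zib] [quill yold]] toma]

t

[blicket zib]: (t -> (t -> ((e -> e) -> t))) applied to t yields (t -> ((e -> e) -> t)).
[quill yold]: (e -> t) applied to e yields t.
[[blicket zib] [quill yold]]: (t -> ((e -> e) -> t)) applied to t yields ((e -> e) -> t).
[[[blicket zib] [quill yold]] toma]: ((e -> e) -> t) applied to (e -> e) yields t.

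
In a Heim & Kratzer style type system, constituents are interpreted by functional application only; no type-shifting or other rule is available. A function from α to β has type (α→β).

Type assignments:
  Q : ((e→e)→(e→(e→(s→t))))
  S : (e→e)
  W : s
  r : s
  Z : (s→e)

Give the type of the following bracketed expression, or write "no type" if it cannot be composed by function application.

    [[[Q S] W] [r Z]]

[Q S] — Q of type ((e→e)→(e→(e→(s→t)))) combines with S of type (e→e): type (e→(e→(s→t))).
At [[Q S] W]: neither (e→(e→(s→t))) nor s can take the other as argument; the node is ill-typed.

no type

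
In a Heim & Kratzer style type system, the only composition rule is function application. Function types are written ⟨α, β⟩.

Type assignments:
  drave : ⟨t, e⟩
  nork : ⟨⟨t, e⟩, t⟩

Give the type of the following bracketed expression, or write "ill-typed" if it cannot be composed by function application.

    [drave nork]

t

[drave nork] — nork of type ⟨⟨t, e⟩, t⟩ combines with drave of type ⟨t, e⟩: type t.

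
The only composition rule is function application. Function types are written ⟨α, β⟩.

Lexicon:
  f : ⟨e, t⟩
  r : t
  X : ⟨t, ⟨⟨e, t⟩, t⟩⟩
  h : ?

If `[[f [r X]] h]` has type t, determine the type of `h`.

⟨t, t⟩

[[f [r X]] h] is required to be t. [f [r X]] : t cannot yield t as functor, so h : ⟨t, t⟩.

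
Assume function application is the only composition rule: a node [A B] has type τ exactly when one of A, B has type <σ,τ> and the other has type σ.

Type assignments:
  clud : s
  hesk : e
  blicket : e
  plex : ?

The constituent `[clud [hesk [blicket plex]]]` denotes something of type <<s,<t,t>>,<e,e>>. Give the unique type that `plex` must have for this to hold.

At [clud [hesk [blicket plex]]] (required: <<s,<t,t>>,<e,e>>): clud is s, which is not a function with range <<s,<t,t>>,<e,e>>; hence [hesk [blicket plex]] is the functor — type <s,<<s,<t,t>>,<e,e>>>.
At [hesk [blicket plex]] (required: <s,<<s,<t,t>>,<e,e>>>): hesk is e, which is not a function with range <s,<<s,<t,t>>,<e,e>>>; hence [blicket plex] is the functor — type <e,<s,<<s,<t,t>>,<e,e>>>>.
At [blicket plex] (required: <e,<s,<<s,<t,t>>,<e,e>>>>): blicket is e, which is not a function with range <e,<s,<<s,<t,t>>,<e,e>>>>; hence plex is the functor — type <e,<e,<s,<<s,<t,t>>,<e,e>>>>>.

<e,<e,<s,<<s,<t,t>>,<e,e>>>>>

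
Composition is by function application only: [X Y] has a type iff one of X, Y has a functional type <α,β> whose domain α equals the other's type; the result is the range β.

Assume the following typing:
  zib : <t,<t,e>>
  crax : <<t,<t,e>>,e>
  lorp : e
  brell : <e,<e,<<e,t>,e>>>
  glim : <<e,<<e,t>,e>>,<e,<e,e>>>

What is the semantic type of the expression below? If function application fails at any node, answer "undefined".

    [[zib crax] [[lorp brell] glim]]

[zib crax]: functor crax : <<t,<t,e>>,e>, argument zib : <t,<t,e>>; result e.
[lorp brell]: functor brell : <e,<e,<<e,t>,e>>>, argument lorp : e; result <e,<<e,t>,e>>.
[[lorp brell] glim]: functor glim : <<e,<<e,t>,e>>,<e,<e,e>>>, argument [lorp brell] : <e,<<e,t>,e>>; result <e,<e,e>>.
[[zib crax] [[lorp brell] glim]]: functor [[lorp brell] glim] : <e,<e,e>>, argument [zib crax] : e; result <e,e>.

<e,e>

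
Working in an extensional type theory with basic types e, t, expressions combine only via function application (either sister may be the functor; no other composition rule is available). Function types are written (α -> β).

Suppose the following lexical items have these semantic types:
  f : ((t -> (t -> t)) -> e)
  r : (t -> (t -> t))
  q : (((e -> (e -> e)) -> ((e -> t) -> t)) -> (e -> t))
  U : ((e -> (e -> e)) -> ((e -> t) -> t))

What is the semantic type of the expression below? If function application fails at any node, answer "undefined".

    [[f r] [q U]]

t

[f r]: f is ((t -> (t -> t)) -> e), r is (t -> (t -> t)); result e.
[q U]: q is (((e -> (e -> e)) -> ((e -> t) -> t)) -> (e -> t)), U is ((e -> (e -> e)) -> ((e -> t) -> t)); result (e -> t).
[[f r] [q U]]: [q U] is (e -> t), [f r] is e; result t.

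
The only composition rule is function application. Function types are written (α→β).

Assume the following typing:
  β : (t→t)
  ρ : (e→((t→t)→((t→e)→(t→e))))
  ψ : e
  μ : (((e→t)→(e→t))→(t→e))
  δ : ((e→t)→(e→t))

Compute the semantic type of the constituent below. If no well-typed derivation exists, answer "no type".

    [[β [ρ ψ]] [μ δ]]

(t→e)

[ρ ψ]: functor ρ : (e→((t→t)→((t→e)→(t→e)))), argument ψ : e; result ((t→t)→((t→e)→(t→e))).
[β [ρ ψ]]: functor [ρ ψ] : ((t→t)→((t→e)→(t→e))), argument β : (t→t); result ((t→e)→(t→e)).
[μ δ]: functor μ : (((e→t)→(e→t))→(t→e)), argument δ : ((e→t)→(e→t)); result (t→e).
[[β [ρ ψ]] [μ δ]]: functor [β [ρ ψ]] : ((t→e)→(t→e)), argument [μ δ] : (t→e); result (t→e).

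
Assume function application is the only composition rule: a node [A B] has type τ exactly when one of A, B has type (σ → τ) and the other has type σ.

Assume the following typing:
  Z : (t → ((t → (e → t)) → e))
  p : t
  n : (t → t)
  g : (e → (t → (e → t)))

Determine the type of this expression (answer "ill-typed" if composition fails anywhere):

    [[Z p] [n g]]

ill-typed

[Z p]: functor Z : (t → ((t → (e → t)) → e)), argument p : t; result ((t → (e → t)) → e).
[n g]: (t → t) and (e → (t → (e → t))) cannot combine by function application — type clash.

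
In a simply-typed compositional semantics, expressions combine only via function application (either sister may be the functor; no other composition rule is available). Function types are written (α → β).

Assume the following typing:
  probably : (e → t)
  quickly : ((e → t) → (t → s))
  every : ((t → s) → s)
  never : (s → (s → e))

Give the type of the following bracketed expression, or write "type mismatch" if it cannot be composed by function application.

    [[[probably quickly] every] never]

(s → e)

[probably quickly]: ((e → t) → (t → s)) applied to (e → t) yields (t → s).
[[probably quickly] every]: ((t → s) → s) applied to (t → s) yields s.
[[[probably quickly] every] never]: (s → (s → e)) applied to s yields (s → e).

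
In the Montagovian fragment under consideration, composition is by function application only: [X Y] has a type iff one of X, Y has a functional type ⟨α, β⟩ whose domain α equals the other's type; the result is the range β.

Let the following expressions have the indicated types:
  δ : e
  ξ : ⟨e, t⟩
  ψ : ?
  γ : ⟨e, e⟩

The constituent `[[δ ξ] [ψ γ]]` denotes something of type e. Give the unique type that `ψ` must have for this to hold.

⟨⟨e, e⟩, ⟨t, e⟩⟩

[[δ ξ] [ψ γ]] must have type e. The sister [δ ξ] has type t; that is not a function onto e, so [ψ γ] must be the functor, of type ⟨t, e⟩.
[ψ γ] must have type ⟨t, e⟩. The sister γ has type ⟨e, e⟩; that is not a function onto ⟨t, e⟩, so ψ must be the functor, of type ⟨⟨e, e⟩, ⟨t, e⟩⟩.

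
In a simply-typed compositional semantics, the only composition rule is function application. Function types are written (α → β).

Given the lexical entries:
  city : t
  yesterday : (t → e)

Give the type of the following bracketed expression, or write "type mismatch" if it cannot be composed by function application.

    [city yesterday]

e

At [city yesterday], yesterday : (t → e) takes city : t, giving e.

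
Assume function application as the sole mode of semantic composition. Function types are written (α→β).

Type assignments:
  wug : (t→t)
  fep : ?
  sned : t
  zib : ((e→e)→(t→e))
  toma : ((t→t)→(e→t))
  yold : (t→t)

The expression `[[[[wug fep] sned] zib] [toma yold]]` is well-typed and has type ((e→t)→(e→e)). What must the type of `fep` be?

[[[[wug fep] sned] zib] [toma yold]] is required to be ((e→t)→(e→e)). [toma yold] : (e→t) cannot yield ((e→t)→(e→e)) as functor, so [[[wug fep] sned] zib] : ((e→t)→((e→t)→(e→e))).
[[[wug fep] sned] zib] is required to be ((e→t)→((e→t)→(e→e))). zib : ((e→e)→(t→e)) cannot yield ((e→t)→((e→t)→(e→e))) as functor, so [[wug fep] sned] : (((e→e)→(t→e))→((e→t)→((e→t)→(e→e)))).
[[wug fep] sned] is required to be (((e→e)→(t→e))→((e→t)→((e→t)→(e→e)))). sned : t cannot yield (((e→e)→(t→e))→((e→t)→((e→t)→(e→e)))) as functor, so [wug fep] : (t→(((e→e)→(t→e))→((e→t)→((e→t)→(e→e))))).
[wug fep] is required to be (t→(((e→e)→(t→e))→((e→t)→((e→t)→(e→e))))). wug : (t→t) cannot yield (t→(((e→e)→(t→e))→((e→t)→((e→t)→(e→e))))) as functor, so fep : ((t→t)→(t→(((e→e)→(t→e))→((e→t)→((e→t)→(e→e)))))).

((t→t)→(t→(((e→e)→(t→e))→((e→t)→((e→t)→(e→e))))))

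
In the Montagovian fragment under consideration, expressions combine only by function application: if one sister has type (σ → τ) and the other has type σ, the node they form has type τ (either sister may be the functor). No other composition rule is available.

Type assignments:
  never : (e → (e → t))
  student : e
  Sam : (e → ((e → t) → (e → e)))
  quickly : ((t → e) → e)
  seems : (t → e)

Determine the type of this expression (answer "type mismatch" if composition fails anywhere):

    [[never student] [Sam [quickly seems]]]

At [never student], never : (e → (e → t)) takes student : e, giving (e → t).
At [quickly seems], quickly : ((t → e) → e) takes seems : (t → e), giving e.
At [Sam [quickly seems]], Sam : (e → ((e → t) → (e → e))) takes [quickly seems] : e, giving ((e → t) → (e → e)).
At [[never student] [Sam [quickly seems]]], [Sam [quickly seems]] : ((e → t) → (e → e)) takes [never student] : (e → t), giving (e → e).

(e → e)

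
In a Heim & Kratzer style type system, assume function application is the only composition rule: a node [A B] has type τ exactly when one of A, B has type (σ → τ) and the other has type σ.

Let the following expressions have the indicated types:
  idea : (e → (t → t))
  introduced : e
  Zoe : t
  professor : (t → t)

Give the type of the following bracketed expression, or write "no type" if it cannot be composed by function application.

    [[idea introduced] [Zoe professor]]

[idea introduced]: (e → (t → t)) applied to e yields (t → t).
[Zoe professor]: (t → t) applied to t yields t.
[[idea introduced] [Zoe professor]]: (t → t) applied to t yields t.

t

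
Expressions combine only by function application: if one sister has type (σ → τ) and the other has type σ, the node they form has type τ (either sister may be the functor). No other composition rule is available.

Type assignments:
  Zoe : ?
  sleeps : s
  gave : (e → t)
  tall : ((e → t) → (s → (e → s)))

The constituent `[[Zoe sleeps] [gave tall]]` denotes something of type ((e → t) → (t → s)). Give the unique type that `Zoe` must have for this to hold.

(s → ((s → (e → s)) → ((e → t) → (t → s))))

[[Zoe sleeps] [gave tall]] must have type ((e → t) → (t → s)). The sister [gave tall] has type (s → (e → s)); that is not a function onto ((e → t) → (t → s)), so [Zoe sleeps] must be the functor, of type ((s → (e → s)) → ((e → t) → (t → s))).
[Zoe sleeps] must have type ((s → (e → s)) → ((e → t) → (t → s))). The sister sleeps has type s; that is not a function onto ((s → (e → s)) → ((e → t) → (t → s))), so Zoe must be the functor, of type (s → ((s → (e → s)) → ((e → t) → (t → s)))).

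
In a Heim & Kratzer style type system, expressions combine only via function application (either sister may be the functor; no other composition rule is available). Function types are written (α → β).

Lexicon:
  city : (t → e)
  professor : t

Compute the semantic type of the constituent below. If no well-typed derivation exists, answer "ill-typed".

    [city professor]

e

[city professor]: city is (t → e), professor is t; result e.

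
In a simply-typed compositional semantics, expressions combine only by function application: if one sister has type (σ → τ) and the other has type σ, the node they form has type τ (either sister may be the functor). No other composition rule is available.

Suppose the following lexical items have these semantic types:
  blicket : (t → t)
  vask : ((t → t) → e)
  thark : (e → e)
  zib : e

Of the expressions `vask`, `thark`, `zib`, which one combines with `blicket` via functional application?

vask — combines: vask : ((t → t) → e) takes blicket : (t → t) as argument, giving e.
thark : (e → e) — blicket needs t; thark needs e; neither fits.
zib : e — blicket needs t; zib needs nothing (atomic); neither fits.

vask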